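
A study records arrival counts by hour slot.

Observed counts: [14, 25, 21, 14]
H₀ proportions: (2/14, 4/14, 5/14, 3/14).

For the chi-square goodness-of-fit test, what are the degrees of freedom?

degrees of freedom = 3

df = k − 1 = 4 − 1 = 3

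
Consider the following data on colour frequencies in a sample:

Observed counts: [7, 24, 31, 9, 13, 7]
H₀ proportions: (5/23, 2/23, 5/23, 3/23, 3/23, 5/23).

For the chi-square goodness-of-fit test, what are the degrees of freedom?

degrees of freedom = 5

df = k − 1 = 6 − 1 = 5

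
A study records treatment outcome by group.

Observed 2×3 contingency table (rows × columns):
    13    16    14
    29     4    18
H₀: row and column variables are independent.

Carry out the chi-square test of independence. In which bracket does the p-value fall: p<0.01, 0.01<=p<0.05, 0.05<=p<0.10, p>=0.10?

Row totals [43, 51], col totals [42, 20, 32], n=94
χ² = (13−19.21)²/19.21 + (16−9.15)²/9.15 + (14−14.64)²/14.64 + (29−22.79)²/22.79 + (4−10.85)²/10.85 + (18−17.36)²/17.36 = 13.2101
df = 2
p-value (upper-tail) = 0.00135
→ bracket: p<0.01

p-value bracket: p<0.01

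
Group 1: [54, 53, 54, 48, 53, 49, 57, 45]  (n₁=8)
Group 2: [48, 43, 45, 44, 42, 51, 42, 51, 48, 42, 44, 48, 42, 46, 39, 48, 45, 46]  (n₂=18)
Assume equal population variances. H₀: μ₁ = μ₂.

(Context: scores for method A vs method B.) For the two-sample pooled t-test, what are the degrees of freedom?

degrees of freedom = 24

df = n₁ + n₂ − 2 = 8 + 18 − 2 = 24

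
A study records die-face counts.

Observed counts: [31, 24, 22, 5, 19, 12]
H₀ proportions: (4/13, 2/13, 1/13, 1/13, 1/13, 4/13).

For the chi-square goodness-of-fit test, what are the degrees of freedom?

degrees of freedom = 5

df = k − 1 = 6 − 1 = 5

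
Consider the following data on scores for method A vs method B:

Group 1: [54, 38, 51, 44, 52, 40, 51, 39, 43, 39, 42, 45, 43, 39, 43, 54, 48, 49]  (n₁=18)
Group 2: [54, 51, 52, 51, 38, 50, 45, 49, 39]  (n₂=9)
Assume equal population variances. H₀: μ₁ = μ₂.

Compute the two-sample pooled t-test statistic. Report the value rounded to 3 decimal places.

test statistic = -1.075

x̄₁=45.222, s₁=5.483, n₁=18
x̄₂=47.667, s₂=5.745, n₂=9
s_p² = [17·5.483² + 8·5.745²]/25 = 31.0044
SE = √(s_p²·(1/18+1/9)) = 2.2732
t = (45.222−47.667)/2.2732 = -1.0753
df = 25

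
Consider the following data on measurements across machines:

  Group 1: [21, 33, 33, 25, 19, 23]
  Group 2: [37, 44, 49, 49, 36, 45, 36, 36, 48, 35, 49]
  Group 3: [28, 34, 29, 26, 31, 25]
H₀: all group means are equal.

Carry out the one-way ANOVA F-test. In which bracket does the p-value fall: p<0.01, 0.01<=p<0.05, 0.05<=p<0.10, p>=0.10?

Group means [25.67, 42.18, 28.83], grand mean 34.391
SSB = Σnᵢ(x̄ᵢ−x̄)² = 1309.675; SSW = ΣΣ(x−x̄ᵢ)² = 613.803
MSB = 1309.675/2 = 654.8376; MSW = 613.803/20 = 30.6902
F = MSB/MSW = 21.3371
df = (2, 20)
p-value (upper-tail) = 0.00001
→ bracket: p<0.01

p-value bracket: p<0.01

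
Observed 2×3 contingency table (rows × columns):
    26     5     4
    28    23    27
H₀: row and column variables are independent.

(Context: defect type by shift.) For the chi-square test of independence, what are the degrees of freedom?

df = (r−1)(c−1) = (2−1)·(3−1) = 2

degrees of freedom = 2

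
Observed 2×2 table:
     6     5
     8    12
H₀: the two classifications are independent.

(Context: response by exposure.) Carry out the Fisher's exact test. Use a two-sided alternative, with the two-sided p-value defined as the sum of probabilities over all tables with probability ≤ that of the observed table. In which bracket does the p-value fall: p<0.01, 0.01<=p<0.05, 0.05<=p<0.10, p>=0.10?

p-value bracket: p>=0.10

Margins: r₁=11, r₂=20, c₁=14, c₂=17, n=31
p_obs = C(11,6)·C(20,8)/C(31,14); sum pmf over tables with pmf ≤ p_obs
p-value (two-sided) = 0.47747
→ bracket: p>=0.10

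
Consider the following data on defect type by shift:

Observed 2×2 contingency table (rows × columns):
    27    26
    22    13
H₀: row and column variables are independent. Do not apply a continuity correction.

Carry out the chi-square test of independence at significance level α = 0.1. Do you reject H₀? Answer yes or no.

reject H₀: no

Row totals [53, 35], col totals [49, 39], n=88
χ² = (27−29.51)²/29.51 + (26−23.49)²/23.49 + (22−19.49)²/19.49 + (13−15.51)²/15.51 = 1.2124
df = 1
p-value (upper-tail) = 0.27085
At α=0.1: p ≥ α → fail to reject H₀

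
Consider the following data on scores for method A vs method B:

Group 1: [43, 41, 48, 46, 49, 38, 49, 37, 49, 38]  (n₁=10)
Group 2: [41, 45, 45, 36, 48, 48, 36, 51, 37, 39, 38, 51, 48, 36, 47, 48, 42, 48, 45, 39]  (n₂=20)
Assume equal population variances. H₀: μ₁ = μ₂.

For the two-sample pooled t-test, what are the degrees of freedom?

df = n₁ + n₂ − 2 = 10 + 20 − 2 = 28

degrees of freedom = 28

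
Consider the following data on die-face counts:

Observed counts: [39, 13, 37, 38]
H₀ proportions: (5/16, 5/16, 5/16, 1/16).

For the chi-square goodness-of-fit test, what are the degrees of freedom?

degrees of freedom = 3

df = k − 1 = 4 − 1 = 3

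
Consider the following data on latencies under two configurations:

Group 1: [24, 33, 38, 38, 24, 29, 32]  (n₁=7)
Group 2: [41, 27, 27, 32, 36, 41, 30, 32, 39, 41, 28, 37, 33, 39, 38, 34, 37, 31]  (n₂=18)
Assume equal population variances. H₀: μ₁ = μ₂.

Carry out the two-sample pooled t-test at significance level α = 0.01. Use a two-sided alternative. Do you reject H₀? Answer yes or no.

x̄₁=31.143, s₁=5.843, n₁=7
x̄₂=34.611, s₂=4.828, n₂=18
s_p² = [6·5.843² + 17·4.828²]/23 = 26.1363
SE = √(s_p²·(1/7+1/18)) = 2.2772
t = (31.143−34.611)/2.2772 = -1.5230
df = 23
p-value (two-sided) = 0.14139
At α=0.01: p ≥ α → fail to reject H₀

reject H₀: no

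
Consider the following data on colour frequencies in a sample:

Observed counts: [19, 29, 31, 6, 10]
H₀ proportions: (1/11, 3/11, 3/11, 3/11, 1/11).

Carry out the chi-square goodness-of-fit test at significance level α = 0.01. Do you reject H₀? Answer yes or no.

n = 95; E_i = n·p_i = [8.64, 25.91, 25.91, 25.91, 8.64]
χ² = (19−8.64)²/8.64 + (29−25.91)²/25.91 + (31−25.91)²/25.91 + (6−25.91)²/25.91 + (10−8.64)²/8.64 = 29.3193
df = 4
p-value (upper-tail) = 0.00001
At α=0.01: p < α → reject H₀

reject H₀: yes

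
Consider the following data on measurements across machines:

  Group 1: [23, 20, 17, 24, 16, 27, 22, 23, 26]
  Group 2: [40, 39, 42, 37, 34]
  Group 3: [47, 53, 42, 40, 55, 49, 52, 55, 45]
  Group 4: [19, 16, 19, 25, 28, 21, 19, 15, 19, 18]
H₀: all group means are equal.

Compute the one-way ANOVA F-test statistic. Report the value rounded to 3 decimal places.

test statistic = 91.281

Group means [22.00, 38.40, 48.67, 19.90], grand mean 31.121
SSB = Σnᵢ(x̄ᵢ−x̄)² = 5043.415; SSW = ΣΣ(x−x̄ᵢ)² = 534.100
MSB = 5043.415/3 = 1681.1384; MSW = 534.100/29 = 18.4172
F = MSB/MSW = 91.2807
df = (3, 29)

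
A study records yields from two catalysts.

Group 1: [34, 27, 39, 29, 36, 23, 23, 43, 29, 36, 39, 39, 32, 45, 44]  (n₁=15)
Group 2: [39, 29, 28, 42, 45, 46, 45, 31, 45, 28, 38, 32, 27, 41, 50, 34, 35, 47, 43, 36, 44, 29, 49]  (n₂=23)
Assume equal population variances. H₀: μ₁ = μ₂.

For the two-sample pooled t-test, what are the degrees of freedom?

df = n₁ + n₂ − 2 = 15 + 23 − 2 = 36

degrees of freedom = 36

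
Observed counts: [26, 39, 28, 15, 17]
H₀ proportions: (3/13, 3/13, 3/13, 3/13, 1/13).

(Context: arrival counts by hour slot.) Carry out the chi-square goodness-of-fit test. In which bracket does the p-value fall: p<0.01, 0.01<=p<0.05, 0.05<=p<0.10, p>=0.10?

p-value bracket: p<0.01

n = 125; E_i = n·p_i = [28.85, 28.85, 28.85, 28.85, 9.62]
χ² = (26−28.85)²/28.85 + (39−28.85)²/28.85 + (28−28.85)²/28.85 + (15−28.85)²/28.85 + (17−9.62)²/9.62 = 16.1973
df = 4
p-value (upper-tail) = 0.00277
→ bracket: p<0.01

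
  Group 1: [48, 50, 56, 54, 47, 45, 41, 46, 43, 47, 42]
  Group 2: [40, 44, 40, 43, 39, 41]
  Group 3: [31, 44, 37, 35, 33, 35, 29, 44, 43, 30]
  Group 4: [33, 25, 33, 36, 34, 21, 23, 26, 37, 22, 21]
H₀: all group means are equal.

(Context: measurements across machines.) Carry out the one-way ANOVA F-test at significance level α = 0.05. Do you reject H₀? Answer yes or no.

reject H₀: yes

Group means [47.18, 41.17, 36.10, 28.27], grand mean 37.842
SSB = Σnᵢ(x̄ᵢ−x̄)² = 2063.501; SSW = ΣΣ(x−x̄ᵢ)² = 941.552
MSB = 2063.501/3 = 687.8337; MSW = 941.552/34 = 27.6927
F = MSB/MSW = 24.8381
df = (3, 34)
p-value (upper-tail) = 0.00000
At α=0.05: p < α → reject H₀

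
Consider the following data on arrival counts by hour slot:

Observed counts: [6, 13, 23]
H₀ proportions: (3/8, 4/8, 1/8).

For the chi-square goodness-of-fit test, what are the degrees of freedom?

degrees of freedom = 2

df = k − 1 = 3 − 1 = 2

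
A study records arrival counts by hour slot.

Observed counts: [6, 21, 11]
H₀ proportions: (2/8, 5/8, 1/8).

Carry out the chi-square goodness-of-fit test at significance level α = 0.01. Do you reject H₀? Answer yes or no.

reject H₀: yes

n = 38; E_i = n·p_i = [9.50, 23.75, 4.75]
χ² = (6−9.50)²/9.50 + (21−23.75)²/23.75 + (11−4.75)²/4.75 = 9.8316
df = 2
p-value (upper-tail) = 0.00733
At α=0.01: p < α → reject H₀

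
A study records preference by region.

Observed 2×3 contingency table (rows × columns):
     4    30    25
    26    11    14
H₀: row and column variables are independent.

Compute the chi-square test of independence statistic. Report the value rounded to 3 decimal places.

test statistic = 27.605

Row totals [59, 51], col totals [30, 41, 39], n=110
χ² = (4−16.09)²/16.09 + (30−21.99)²/21.99 + (25−20.92)²/20.92 + (26−13.91)²/13.91 + (11−19.01)²/19.01 + (14−18.08)²/18.08 = 27.6050
df = 2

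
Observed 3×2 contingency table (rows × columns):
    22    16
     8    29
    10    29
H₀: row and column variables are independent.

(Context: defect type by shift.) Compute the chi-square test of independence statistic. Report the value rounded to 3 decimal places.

test statistic = 13.152

Row totals [38, 37, 39], col totals [40, 74], n=114
χ² = (22−13.33)²/13.33 + (16−24.67)²/24.67 + (8−12.98)²/12.98 + (29−24.02)²/24.02 + (10−13.68)²/13.68 + (29−25.32)²/25.32 = 13.1522
df = 2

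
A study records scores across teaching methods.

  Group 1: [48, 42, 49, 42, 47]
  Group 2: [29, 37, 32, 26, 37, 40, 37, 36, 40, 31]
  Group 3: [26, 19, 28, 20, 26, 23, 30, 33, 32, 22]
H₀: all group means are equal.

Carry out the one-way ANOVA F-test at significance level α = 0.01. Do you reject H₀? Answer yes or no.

reject H₀: yes

Group means [45.60, 34.50, 25.90], grand mean 33.280
SSB = Σnᵢ(x̄ᵢ−x̄)² = 1318.440; SSW = ΣΣ(x−x̄ᵢ)² = 462.600
MSB = 1318.440/2 = 659.2200; MSW = 462.600/22 = 21.0273
F = MSB/MSW = 31.3507
df = (2, 22)
p-value (upper-tail) = 0.00000
At α=0.01: p < α → reject H₀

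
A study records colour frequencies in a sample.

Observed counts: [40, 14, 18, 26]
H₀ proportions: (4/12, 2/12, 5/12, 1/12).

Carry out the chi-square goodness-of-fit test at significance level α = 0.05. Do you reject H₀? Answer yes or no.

n = 98; E_i = n·p_i = [32.67, 16.33, 40.83, 8.17]
χ² = (40−32.67)²/32.67 + (14−16.33)²/16.33 + (18−40.83)²/40.83 + (26−8.17)²/8.17 = 53.6898
df = 3
p-value (upper-tail) = 0.00000
At α=0.05: p < α → reject H₀

reject H₀: yes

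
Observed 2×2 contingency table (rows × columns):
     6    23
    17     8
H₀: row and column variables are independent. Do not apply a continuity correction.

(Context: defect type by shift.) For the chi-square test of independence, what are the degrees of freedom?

degrees of freedom = 1

df = (r−1)(c−1) = (2−1)·(2−1) = 1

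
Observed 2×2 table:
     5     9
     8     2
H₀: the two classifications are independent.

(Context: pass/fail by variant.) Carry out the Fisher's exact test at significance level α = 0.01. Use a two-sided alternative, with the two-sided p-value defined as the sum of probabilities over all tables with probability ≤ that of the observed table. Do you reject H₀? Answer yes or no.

Margins: r₁=14, r₂=10, c₁=13, c₂=11, n=24
p_obs = C(14,5)·C(10,8)/C(24,13); sum pmf over tables with pmf ≤ p_obs
p-value (two-sided) = 0.04718
At α=0.01: p ≥ α → fail to reject H₀

reject H₀: no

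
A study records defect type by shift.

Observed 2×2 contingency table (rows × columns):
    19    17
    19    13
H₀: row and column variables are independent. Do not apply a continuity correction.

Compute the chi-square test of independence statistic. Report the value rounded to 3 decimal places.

test statistic = 0.299

Row totals [36, 32], col totals [38, 30], n=68
χ² = (19−20.12)²/20.12 + (17−15.88)²/15.88 + (19−17.88)²/17.88 + (13−14.12)²/14.12 = 0.2991
df = 1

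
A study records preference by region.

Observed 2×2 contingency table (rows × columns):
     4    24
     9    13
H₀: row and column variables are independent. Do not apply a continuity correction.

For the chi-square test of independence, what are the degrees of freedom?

degrees of freedom = 1

df = (r−1)(c−1) = (2−1)·(2−1) = 1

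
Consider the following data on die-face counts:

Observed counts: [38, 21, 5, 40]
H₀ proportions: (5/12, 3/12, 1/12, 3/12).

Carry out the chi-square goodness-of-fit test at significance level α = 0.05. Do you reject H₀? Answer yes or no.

n = 104; E_i = n·p_i = [43.33, 26.00, 8.67, 26.00]
χ² = (38−43.33)²/43.33 + (21−26.00)²/26.00 + (5−8.67)²/8.67 + (40−26.00)²/26.00 = 10.7077
df = 3
p-value (upper-tail) = 0.01342
At α=0.05: p < α → reject H₀

reject H₀: yes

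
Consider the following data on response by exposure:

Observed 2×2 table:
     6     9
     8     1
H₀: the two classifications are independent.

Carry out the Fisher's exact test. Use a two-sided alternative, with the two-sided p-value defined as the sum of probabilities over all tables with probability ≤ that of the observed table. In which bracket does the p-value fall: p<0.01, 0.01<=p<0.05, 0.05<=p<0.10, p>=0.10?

Margins: r₁=15, r₂=9, c₁=14, c₂=10, n=24
p_obs = C(15,6)·C(9,8)/C(24,14); sum pmf over tables with pmf ≤ p_obs
p-value (two-sided) = 0.03334
→ bracket: 0.01<=p<0.05

p-value bracket: 0.01<=p<0.05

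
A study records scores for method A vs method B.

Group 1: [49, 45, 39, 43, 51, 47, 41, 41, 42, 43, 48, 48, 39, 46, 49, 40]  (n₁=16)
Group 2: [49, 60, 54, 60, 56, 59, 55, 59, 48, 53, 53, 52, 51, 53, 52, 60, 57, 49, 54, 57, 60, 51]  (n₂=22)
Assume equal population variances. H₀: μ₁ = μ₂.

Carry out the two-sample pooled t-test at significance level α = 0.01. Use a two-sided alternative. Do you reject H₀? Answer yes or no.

reject H₀: yes

x̄₁=44.438, s₁=3.932, n₁=16
x̄₂=54.636, s₂=3.922, n₂=22
s_p² = [15·3.932² + 21·3.922²]/36 = 15.4175
SE = √(s_p²·(1/16+1/22)) = 1.2901
t = (44.438−54.636)/1.2901 = -7.9054
df = 36
p-value (two-sided) = 0.00000
At α=0.01: p < α → reject H₀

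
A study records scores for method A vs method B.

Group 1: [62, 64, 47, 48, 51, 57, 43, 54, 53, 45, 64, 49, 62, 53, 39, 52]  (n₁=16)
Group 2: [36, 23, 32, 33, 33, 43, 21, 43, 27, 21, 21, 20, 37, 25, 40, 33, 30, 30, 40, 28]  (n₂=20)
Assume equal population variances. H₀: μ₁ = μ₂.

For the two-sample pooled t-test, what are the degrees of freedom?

degrees of freedom = 34

df = n₁ + n₂ − 2 = 16 + 20 − 2 = 34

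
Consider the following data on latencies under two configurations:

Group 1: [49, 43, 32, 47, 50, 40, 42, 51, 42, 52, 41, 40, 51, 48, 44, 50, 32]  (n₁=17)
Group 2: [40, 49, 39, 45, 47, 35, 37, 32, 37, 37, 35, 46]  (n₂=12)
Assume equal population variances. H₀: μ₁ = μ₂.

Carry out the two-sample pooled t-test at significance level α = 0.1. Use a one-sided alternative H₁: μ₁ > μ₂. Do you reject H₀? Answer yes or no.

x̄₁=44.353, s₁=6.224, n₁=17
x̄₂=39.917, s₂=5.501, n₂=12
s_p² = [16·6.224² + 11·5.501²]/27 = 35.2889
SE = √(s_p²·(1/17+1/12)) = 2.2398
t = (44.353−39.917)/2.2398 = 1.9807
df = 27
p-value (one-sided, H₁ greater) = 0.02895
At α=0.1: p < α → reject H₀

reject H₀: yes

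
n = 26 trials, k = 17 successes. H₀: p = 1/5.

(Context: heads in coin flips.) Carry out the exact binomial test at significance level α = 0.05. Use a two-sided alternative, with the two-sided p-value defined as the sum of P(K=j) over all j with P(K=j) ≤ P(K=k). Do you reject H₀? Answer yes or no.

reject H₀: yes

Exact binomial: n=26, k=17, p₀=1/5=0.2000
P(X=j) = C(n,j)·p₀^j·(1−p₀)^(n−j); p = Σ P(X=j) over j with P(X=j) ≤ P(X=17)
p-value (two-sided) = 0.00000
At α=0.05: p < α → reject H₀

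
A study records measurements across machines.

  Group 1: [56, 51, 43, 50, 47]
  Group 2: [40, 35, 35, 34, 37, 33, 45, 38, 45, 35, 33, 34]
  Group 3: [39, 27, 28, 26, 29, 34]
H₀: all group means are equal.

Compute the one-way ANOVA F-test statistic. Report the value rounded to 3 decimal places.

Group means [49.40, 37.00, 30.50], grand mean 38.000
SSB = Σnᵢ(x̄ᵢ−x̄)² = 999.300; SSW = ΣΣ(x−x̄ᵢ)² = 418.700
MSB = 999.300/2 = 499.6500; MSW = 418.700/20 = 20.9350
F = MSB/MSW = 23.8667
df = (2, 20)

test statistic = 23.867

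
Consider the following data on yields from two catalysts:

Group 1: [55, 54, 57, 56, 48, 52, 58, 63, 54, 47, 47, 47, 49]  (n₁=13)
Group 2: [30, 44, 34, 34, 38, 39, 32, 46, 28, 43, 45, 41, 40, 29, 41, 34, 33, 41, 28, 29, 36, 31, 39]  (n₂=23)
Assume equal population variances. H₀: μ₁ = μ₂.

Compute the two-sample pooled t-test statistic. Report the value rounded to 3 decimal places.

x̄₁=52.846, s₁=5.047, n₁=13
x̄₂=36.304, s₂=5.756, n₂=23
s_p² = [12·5.047² + 22·5.756²]/34 = 30.4283
SE = √(s_p²·(1/13+1/23)) = 1.9141
t = (52.846−36.304)/1.9141 = 8.6423
df = 34

test statistic = 8.642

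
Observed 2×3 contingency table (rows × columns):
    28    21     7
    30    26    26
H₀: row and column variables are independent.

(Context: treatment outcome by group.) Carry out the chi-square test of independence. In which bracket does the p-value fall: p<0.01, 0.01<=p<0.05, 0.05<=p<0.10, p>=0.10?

Row totals [56, 82], col totals [58, 47, 33], n=138
χ² = (28−23.54)²/23.54 + (21−19.07)²/19.07 + (7−13.39)²/13.39 + (30−34.46)²/34.46 + (26−27.93)²/27.93 + (26−19.61)²/19.61 = 6.8862
df = 2
p-value (upper-tail) = 0.03197
→ bracket: 0.01<=p<0.05

p-value bracket: 0.01<=p<0.05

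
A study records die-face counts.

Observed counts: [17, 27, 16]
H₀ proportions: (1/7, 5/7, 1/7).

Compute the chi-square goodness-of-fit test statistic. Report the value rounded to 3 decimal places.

n = 60; E_i = n·p_i = [8.57, 42.86, 8.57]
χ² = (17−8.57)²/8.57 + (27−42.86)²/42.86 + (16−8.57)²/8.57 = 20.5933
df = 2

test statistic = 20.593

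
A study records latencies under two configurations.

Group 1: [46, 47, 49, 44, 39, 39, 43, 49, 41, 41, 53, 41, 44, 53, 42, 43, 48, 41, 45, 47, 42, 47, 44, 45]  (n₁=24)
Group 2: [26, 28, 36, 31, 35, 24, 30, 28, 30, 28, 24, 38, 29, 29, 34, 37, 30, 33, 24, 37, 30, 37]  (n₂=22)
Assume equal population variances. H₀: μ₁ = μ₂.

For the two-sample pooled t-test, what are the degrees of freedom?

degrees of freedom = 44

df = n₁ + n₂ − 2 = 24 + 22 − 2 = 44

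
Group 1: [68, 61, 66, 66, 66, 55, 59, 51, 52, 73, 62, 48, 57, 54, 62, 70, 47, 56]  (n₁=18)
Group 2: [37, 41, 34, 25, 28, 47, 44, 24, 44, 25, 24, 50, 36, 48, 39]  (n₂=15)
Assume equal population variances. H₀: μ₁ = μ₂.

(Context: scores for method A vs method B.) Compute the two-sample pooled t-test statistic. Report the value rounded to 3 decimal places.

x̄₁=59.611, s₁=7.640, n₁=18
x̄₂=36.400, s₂=9.334, n₂=15
s_p² = [17·7.640² + 14·9.334²]/31 = 71.3509
SE = √(s_p²·(1/18+1/15)) = 2.9531
t = (59.611−36.400)/2.9531 = 7.8600
df = 31

test statistic = 7.860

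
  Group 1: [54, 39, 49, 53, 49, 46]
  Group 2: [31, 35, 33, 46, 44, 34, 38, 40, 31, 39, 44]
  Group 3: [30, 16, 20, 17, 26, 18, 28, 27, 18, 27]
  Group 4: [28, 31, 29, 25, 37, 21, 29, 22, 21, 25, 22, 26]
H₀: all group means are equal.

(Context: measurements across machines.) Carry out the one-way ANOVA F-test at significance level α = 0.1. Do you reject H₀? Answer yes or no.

reject H₀: yes

Group means [48.33, 37.73, 22.70, 26.33], grand mean 32.000
SSB = Σnᵢ(x̄ᵢ−x̄)² = 3211.718; SSW = ΣΣ(x−x̄ᵢ)² = 944.282
MSB = 3211.718/3 = 1070.5727; MSW = 944.282/35 = 26.9795
F = MSB/MSW = 39.6810
df = (3, 35)
p-value (upper-tail) = 0.00000
At α=0.1: p < α → reject H₀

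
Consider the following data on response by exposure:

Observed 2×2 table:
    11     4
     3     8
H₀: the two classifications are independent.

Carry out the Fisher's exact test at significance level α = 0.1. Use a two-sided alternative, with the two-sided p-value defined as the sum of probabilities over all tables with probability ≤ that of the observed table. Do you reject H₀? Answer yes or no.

reject H₀: yes

Margins: r₁=15, r₂=11, c₁=14, c₂=12, n=26
p_obs = C(15,11)·C(11,3)/C(26,14); sum pmf over tables with pmf ≤ p_obs
p-value (two-sided) = 0.04474
At α=0.1: p < α → reject H₀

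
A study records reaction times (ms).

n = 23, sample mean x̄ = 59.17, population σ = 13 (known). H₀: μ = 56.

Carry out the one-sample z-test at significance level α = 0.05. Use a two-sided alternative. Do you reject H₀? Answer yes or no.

SE = σ/√n = 13/√23 = 2.7107
z = (x̄−μ₀)/SE = (59.17−56)/2.7107 = 1.1694
p-value (two-sided) = 0.24222
At α=0.05: p ≥ α → fail to reject H₀

reject H₀: no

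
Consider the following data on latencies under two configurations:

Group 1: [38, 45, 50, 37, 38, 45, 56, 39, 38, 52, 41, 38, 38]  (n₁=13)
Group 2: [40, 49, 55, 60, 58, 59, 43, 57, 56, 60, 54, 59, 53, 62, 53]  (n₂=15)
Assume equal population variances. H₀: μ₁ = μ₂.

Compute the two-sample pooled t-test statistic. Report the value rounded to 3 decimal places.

test statistic = -4.935

x̄₁=42.692, s₁=6.369, n₁=13
x̄₂=54.533, s₂=6.300, n₂=15
s_p² = [12·6.369² + 14·6.300²]/26 = 40.0963
SE = √(s_p²·(1/13+1/15)) = 2.3995
t = (42.692−54.533)/2.3995 = -4.9349
df = 26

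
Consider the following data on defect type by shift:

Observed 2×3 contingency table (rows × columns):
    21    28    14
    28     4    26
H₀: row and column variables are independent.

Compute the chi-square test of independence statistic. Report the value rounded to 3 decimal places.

test statistic = 22.432

Row totals [63, 58], col totals [49, 32, 40], n=121
χ² = (21−25.51)²/25.51 + (28−16.66)²/16.66 + (14−20.83)²/20.83 + (28−23.49)²/23.49 + (4−15.34)²/15.34 + (26−19.17)²/19.17 = 22.4317
df = 2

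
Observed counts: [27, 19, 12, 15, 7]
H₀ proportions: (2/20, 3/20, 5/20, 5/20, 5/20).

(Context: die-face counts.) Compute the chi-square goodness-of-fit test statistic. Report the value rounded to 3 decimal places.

test statistic = 62.108

n = 80; E_i = n·p_i = [8.00, 12.00, 20.00, 20.00, 20.00]
χ² = (27−8.00)²/8.00 + (19−12.00)²/12.00 + (12−20.00)²/20.00 + (15−20.00)²/20.00 + (7−20.00)²/20.00 = 62.1083
df = 4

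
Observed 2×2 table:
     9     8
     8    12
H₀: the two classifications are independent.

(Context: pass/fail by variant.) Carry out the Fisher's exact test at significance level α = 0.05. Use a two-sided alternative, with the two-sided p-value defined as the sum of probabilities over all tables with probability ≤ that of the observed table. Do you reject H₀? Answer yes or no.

reject H₀: no

Margins: r₁=17, r₂=20, c₁=17, c₂=20, n=37
p_obs = C(17,9)·C(20,8)/C(37,17); sum pmf over tables with pmf ≤ p_obs
p-value (two-sided) = 0.51738
At α=0.05: p ≥ α → fail to reject H₀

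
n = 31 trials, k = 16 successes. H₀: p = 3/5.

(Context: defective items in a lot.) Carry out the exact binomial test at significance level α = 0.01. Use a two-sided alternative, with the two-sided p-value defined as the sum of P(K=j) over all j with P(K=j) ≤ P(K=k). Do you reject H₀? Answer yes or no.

Exact binomial: n=31, k=16, p₀=3/5=0.6000
P(X=j) = C(n,j)·p₀^j·(1−p₀)^(n−j); p = Σ P(X=j) over j with P(X=j) ≤ P(X=16)
p-value (two-sided) = 0.36280
At α=0.01: p ≥ α → fail to reject H₀

reject H₀: no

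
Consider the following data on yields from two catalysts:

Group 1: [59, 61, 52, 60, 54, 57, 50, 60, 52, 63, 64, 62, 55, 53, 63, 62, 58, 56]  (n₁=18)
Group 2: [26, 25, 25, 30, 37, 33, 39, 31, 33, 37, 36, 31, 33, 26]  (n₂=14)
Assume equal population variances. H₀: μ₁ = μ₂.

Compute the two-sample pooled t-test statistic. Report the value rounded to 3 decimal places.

test statistic = 16.238

x̄₁=57.833, s₁=4.382, n₁=18
x̄₂=31.571, s₂=4.735, n₂=14
s_p² = [17·4.382² + 13·4.735²]/30 = 20.5976
SE = √(s_p²·(1/18+1/14)) = 1.6173
t = (57.833−31.571)/1.6173 = 16.2384
df = 30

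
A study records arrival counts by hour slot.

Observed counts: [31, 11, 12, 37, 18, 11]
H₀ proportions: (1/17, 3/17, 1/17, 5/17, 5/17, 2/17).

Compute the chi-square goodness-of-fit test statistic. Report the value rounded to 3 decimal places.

n = 120; E_i = n·p_i = [7.06, 21.18, 7.06, 35.29, 35.29, 14.12]
χ² = (31−7.06)²/7.06 + (11−21.18)²/21.18 + (12−7.06)²/7.06 + (37−35.29)²/35.29 + (18−35.29)²/35.29 + (11−14.12)²/14.12 = 98.7947
df = 5

test statistic = 98.795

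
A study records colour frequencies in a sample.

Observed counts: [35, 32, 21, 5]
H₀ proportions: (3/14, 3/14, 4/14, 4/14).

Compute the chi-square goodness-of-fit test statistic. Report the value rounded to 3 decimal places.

n = 93; E_i = n·p_i = [19.93, 19.93, 26.57, 26.57]
χ² = (35−19.93)²/19.93 + (32−19.93)²/19.93 + (21−26.57)²/26.57 + (5−26.57)²/26.57 = 37.3907
df = 3

test statistic = 37.391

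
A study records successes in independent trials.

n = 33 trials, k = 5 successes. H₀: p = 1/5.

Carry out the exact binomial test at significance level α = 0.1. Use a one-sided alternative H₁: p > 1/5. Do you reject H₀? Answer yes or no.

Exact binomial: n=33, k=5, p₀=1/5=0.2000
P(X≥5) from Σ C(n,i)·p₀^i·(1−p₀)^(n−i)
p-value (one-sided, H₁ greater) = 0.81787
At α=0.1: p ≥ α → fail to reject H₀

reject H₀: no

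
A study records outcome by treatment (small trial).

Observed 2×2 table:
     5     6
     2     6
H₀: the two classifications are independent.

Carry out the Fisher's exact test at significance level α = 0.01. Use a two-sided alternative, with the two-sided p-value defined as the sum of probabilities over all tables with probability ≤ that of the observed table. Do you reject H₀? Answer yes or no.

Margins: r₁=11, r₂=8, c₁=7, c₂=12, n=19
p_obs = C(11,5)·C(8,2)/C(19,7); sum pmf over tables with pmf ≤ p_obs
p-value (two-sided) = 0.63325
At α=0.01: p ≥ α → fail to reject H₀

reject H₀: no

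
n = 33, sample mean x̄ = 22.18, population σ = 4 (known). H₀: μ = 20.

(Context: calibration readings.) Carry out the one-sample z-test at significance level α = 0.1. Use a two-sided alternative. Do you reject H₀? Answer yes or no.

reject H₀: yes

SE = σ/√n = 4/√33 = 0.6963
z = (x̄−μ₀)/SE = (22.18−20)/0.6963 = 3.1308
p-value (two-sided) = 0.00174
At α=0.1: p < α → reject H₀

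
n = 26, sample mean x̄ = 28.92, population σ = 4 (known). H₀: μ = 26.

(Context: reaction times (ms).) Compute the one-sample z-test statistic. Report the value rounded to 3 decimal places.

SE = σ/√n = 4/√26 = 0.7845
z = (x̄−μ₀)/SE = (28.92−26)/0.7845 = 3.7223

test statistic = 3.722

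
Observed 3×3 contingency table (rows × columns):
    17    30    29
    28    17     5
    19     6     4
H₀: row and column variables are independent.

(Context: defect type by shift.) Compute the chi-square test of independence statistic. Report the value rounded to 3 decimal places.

Row totals [76, 50, 29], col totals [64, 53, 38], n=155
χ² = (17−31.38)²/31.38 + (30−25.99)²/25.99 + (29−18.63)²/18.63 + (28−20.65)²/20.65 + (17−17.10)²/17.10 + (5−12.26)²/12.26 + (19−11.97)²/11.97 + (6−9.92)²/9.92 + (4−7.11)²/7.11 = 26.9262
df = 4

test statistic = 26.926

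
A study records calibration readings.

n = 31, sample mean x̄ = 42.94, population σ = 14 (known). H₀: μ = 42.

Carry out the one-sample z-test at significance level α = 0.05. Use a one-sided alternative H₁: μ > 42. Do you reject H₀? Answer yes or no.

SE = σ/√n = 14/√31 = 2.5145
z = (x̄−μ₀)/SE = (42.94−42)/2.5145 = 0.3738
p-value (one-sided, H₁ greater) = 0.35426
At α=0.05: p ≥ α → fail to reject H₀

reject H₀: no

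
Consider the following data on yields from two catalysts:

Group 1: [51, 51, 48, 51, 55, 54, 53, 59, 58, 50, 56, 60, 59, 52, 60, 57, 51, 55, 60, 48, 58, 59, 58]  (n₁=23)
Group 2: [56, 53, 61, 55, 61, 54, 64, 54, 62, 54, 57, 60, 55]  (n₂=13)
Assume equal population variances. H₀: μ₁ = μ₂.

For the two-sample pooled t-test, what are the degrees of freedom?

degrees of freedom = 34

df = n₁ + n₂ − 2 = 23 + 13 − 2 = 34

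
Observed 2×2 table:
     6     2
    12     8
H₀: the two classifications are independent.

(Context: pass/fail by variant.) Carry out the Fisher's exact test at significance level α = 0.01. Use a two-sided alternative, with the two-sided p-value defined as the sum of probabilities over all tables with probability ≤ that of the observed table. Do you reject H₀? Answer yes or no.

Margins: r₁=8, r₂=20, c₁=18, c₂=10, n=28
p_obs = C(8,6)·C(20,12)/C(28,18); sum pmf over tables with pmf ≤ p_obs
p-value (two-sided) = 0.66920
At α=0.01: p ≥ α → fail to reject H₀

reject H₀: no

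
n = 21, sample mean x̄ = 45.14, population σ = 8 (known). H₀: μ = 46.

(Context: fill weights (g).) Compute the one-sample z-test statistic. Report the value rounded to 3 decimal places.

test statistic = -0.493

SE = σ/√n = 8/√21 = 1.7457
z = (x̄−μ₀)/SE = (45.14−46)/1.7457 = -0.4926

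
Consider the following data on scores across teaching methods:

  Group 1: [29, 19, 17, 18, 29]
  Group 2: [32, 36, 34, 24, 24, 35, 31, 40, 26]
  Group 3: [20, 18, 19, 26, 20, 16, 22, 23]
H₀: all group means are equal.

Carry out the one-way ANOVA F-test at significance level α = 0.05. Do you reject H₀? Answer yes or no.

Group means [22.40, 31.33, 20.50], grand mean 25.364
SSB = Σnᵢ(x̄ᵢ−x̄)² = 553.891; SSW = ΣΣ(x−x̄ᵢ)² = 469.200
MSB = 553.891/2 = 276.9455; MSW = 469.200/19 = 24.6947
F = MSB/MSW = 11.2148
df = (2, 19)
p-value (upper-tail) = 0.00061
At α=0.05: p < α → reject H₀

reject H₀: yes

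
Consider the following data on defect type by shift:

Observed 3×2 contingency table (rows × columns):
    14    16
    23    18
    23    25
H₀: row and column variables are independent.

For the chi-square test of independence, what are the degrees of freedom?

df = (r−1)(c−1) = (3−1)·(2−1) = 2

degrees of freedom = 2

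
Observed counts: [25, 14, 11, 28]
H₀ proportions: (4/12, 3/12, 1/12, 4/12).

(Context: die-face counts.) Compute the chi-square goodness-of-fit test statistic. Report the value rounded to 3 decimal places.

test statistic = 4.859

n = 78; E_i = n·p_i = [26.00, 19.50, 6.50, 26.00]
χ² = (25−26.00)²/26.00 + (14−19.50)²/19.50 + (11−6.50)²/6.50 + (28−26.00)²/26.00 = 4.8590
df = 3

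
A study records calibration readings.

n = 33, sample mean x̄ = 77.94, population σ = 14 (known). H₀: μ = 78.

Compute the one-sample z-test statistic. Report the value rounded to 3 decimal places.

SE = σ/√n = 14/√33 = 2.4371
z = (x̄−μ₀)/SE = (77.94−78)/2.4371 = -0.0246

test statistic = -0.025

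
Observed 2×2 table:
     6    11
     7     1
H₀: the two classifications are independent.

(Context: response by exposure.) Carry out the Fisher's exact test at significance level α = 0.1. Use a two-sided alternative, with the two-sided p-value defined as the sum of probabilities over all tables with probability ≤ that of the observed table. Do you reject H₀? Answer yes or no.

Margins: r₁=17, r₂=8, c₁=13, c₂=12, n=25
p_obs = C(17,6)·C(8,7)/C(25,13); sum pmf over tables with pmf ≤ p_obs
p-value (two-sided) = 0.03021
At α=0.1: p < α → reject H₀

reject H₀: yes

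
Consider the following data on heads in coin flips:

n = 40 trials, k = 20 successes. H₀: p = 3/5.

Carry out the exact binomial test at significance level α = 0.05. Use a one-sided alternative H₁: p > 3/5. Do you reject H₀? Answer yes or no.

Exact binomial: n=40, k=20, p₀=3/5=0.6000
P(X≥20) from Σ C(n,i)·p₀^i·(1−p₀)^(n−i)
p-value (one-sided, H₁ greater) = 0.92565
At α=0.05: p ≥ α → fail to reject H₀

reject H₀: no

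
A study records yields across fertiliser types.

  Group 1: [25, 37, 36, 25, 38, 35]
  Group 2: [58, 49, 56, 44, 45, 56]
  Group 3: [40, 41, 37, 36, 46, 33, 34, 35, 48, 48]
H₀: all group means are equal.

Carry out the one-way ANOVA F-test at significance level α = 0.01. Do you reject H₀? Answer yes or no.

Group means [32.67, 51.33, 39.80], grand mean 41.000
SSB = Σnᵢ(x̄ᵢ−x̄)² = 1071.733; SSW = ΣΣ(x−x̄ᵢ)² = 668.267
MSB = 1071.733/2 = 535.8667; MSW = 668.267/19 = 35.1719
F = MSB/MSW = 15.2356
df = (2, 19)
p-value (upper-tail) = 0.00011
At α=0.01: p < α → reject H₀

reject H₀: yes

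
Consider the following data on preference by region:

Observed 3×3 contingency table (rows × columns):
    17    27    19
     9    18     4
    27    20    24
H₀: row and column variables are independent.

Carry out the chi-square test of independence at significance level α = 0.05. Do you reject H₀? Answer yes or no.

reject H₀: yes

Row totals [63, 31, 71], col totals [53, 65, 47], n=165
χ² = (17−20.24)²/20.24 + (27−24.82)²/24.82 + (19−17.95)²/17.95 + (9−9.96)²/9.96 + (18−12.21)²/12.21 + (4−8.83)²/8.83 + (27−22.81)²/22.81 + (20−27.97)²/27.97 + (24−20.22)²/20.22 = 9.9959
df = 4
p-value (upper-tail) = 0.04050
At α=0.05: p < α → reject H₀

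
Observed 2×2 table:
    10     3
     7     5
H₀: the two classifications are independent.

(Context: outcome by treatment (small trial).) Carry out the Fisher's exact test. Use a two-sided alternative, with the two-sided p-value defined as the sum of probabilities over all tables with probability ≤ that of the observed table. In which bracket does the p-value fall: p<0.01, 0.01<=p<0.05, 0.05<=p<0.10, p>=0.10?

Margins: r₁=13, r₂=12, c₁=17, c₂=8, n=25
p_obs = C(13,10)·C(12,7)/C(25,17); sum pmf over tables with pmf ≤ p_obs
p-value (two-sided) = 0.41098
→ bracket: p>=0.10

p-value bracket: p>=0.10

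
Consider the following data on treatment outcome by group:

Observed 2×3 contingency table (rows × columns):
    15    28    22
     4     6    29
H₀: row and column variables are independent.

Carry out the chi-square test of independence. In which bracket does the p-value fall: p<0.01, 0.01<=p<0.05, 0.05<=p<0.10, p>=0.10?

p-value bracket: p<0.01

Row totals [65, 39], col totals [19, 34, 51], n=104
χ² = (15−11.88)²/11.88 + (28−21.25)²/21.25 + (22−31.88)²/31.88 + (4−7.12)²/7.12 + (6−12.75)²/12.75 + (29−19.12)²/19.12 = 16.0688
df = 2
p-value (upper-tail) = 0.00032
→ bracket: p<0.01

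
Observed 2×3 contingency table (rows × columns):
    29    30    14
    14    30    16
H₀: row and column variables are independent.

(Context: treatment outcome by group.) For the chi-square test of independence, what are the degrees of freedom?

degrees of freedom = 2

df = (r−1)(c−1) = (2−1)·(3−1) = 2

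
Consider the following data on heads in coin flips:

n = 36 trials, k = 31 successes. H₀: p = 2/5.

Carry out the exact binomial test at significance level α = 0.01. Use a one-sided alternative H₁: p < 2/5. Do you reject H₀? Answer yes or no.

reject H₀: no

Exact binomial: n=36, k=31, p₀=2/5=0.4000
P(X≤31) from Σ C(n,i)·p₀^i·(1−p₀)^(n−i)
p-value (one-sided, H₁ less) = 1.00000
At α=0.01: p ≥ α → fail to reject H₀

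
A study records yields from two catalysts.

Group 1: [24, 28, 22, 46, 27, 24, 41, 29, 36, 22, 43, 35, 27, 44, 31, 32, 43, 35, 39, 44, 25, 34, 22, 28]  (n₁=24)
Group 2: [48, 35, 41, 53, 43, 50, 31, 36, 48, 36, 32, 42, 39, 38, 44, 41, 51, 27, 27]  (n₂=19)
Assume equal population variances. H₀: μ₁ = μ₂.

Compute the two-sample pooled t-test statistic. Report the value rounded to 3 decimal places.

test statistic = -3.123

x̄₁=32.542, s₁=7.956, n₁=24
x̄₂=40.105, s₂=7.795, n₂=19
s_p² = [23·7.956² + 18·7.795²]/41 = 62.1890
SE = √(s_p²·(1/24+1/19)) = 2.4216
t = (32.542−40.105)/2.4216 = -3.1233
df = 41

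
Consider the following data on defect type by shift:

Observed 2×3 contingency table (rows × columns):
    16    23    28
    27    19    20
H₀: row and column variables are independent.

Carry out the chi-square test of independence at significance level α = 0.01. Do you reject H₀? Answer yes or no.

reject H₀: no

Row totals [67, 66], col totals [43, 42, 48], n=133
χ² = (16−21.66)²/21.66 + (23−21.16)²/21.16 + (28−24.18)²/24.18 + (27−21.34)²/21.34 + (19−20.84)²/20.84 + (20−23.82)²/23.82 = 4.5210
df = 2
p-value (upper-tail) = 0.10430
At α=0.01: p ≥ α → fail to reject H₀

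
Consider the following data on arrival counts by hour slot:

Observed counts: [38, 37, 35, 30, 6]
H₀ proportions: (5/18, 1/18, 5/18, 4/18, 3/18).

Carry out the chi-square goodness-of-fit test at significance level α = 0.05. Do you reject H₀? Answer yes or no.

reject H₀: yes

n = 146; E_i = n·p_i = [40.56, 8.11, 40.56, 32.44, 24.33]
χ² = (38−40.56)²/40.56 + (37−8.11)²/8.11 + (35−40.56)²/40.56 + (30−32.44)²/32.44 + (6−24.33)²/24.33 = 117.8110
df = 4
p-value (upper-tail) = 0.00000
At α=0.05: p < α → reject H₀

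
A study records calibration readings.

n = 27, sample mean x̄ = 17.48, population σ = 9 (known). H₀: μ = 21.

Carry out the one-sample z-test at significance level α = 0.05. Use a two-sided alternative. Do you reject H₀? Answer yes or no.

reject H₀: yes

SE = σ/√n = 9/√27 = 1.7321
z = (x̄−μ₀)/SE = (17.48−21)/1.7321 = -2.0323
p-value (two-sided) = 0.04213
At α=0.05: p < α → reject H₀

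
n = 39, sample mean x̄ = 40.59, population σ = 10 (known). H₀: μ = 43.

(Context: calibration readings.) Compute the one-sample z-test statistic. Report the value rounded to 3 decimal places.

SE = σ/√n = 10/√39 = 1.6013
z = (x̄−μ₀)/SE = (40.59−43)/1.6013 = -1.5050

test statistic = -1.505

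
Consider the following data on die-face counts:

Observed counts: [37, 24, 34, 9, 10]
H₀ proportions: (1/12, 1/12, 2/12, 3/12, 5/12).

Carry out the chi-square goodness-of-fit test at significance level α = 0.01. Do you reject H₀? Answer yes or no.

n = 114; E_i = n·p_i = [9.50, 9.50, 19.00, 28.50, 47.50]
χ² = (37−9.50)²/9.50 + (24−9.50)²/9.50 + (34−19.00)²/19.00 + (9−28.50)²/28.50 + (10−47.50)²/47.50 = 156.5263
df = 4
p-value (upper-tail) = 0.00000
At α=0.01: p < α → reject H₀

reject H₀: yes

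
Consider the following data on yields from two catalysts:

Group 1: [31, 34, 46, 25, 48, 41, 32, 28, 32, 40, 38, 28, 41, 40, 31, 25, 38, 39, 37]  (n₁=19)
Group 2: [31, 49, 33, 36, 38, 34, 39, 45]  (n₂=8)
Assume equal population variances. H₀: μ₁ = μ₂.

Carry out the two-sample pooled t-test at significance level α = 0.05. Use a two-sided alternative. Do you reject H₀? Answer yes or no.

reject H₀: no

x̄₁=35.474, s₁=6.645, n₁=19
x̄₂=38.125, s₂=6.151, n₂=8
s_p² = [18·6.645² + 7·6.151²]/25 = 42.3845
SE = √(s_p²·(1/19+1/8)) = 2.7439
t = (35.474−38.125)/2.7439 = -0.9663
df = 25
p-value (two-sided) = 0.34316
At α=0.05: p ≥ α → fail to reject H₀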